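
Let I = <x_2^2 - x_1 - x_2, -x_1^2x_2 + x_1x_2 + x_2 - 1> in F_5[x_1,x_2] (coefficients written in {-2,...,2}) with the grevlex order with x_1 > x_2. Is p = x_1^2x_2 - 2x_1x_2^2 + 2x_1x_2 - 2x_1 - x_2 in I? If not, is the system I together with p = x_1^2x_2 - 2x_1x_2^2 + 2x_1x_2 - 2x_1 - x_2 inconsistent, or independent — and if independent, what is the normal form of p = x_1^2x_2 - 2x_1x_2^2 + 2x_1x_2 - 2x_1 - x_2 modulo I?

First compute the reduced Gröbner basis of I by Buchberger's algorithm.
f_1 = x_2^2 - x_1 - x_2, LT = x_2^2.
f_2 = -x_1^2x_2 + x_1x_2 + x_2 - 1, LT = x_1^2x_2.

S(f_1,f_2): lcm = x_1^2x_2^2. S = -x_1^3 - x_1^2x_2 + x_1x_2^2 + x_2^2 - x_2.
  leading term x_1^3: no divisor's leading term divides it; move -x_1^3 to the remainder.
  leading term x_1^2x_2: subtract (1)·f_2 from -x_1^2x_2 + x_1x_2^2 + x_2^2 - x_2 → x_1x_2^2 - x_1x_2 + x_2^2 - 2x_2 + 1
  leading term x_1x_2^2: subtract (x_1)·f_1 from x_1x_2^2 - x_1x_2 + x_2^2 - 2x_2 + 1 → x_1^2 + x_2^2 - 2x_2 + 1
  leading term x_1^2: no divisor's leading term divides it; move x_1^2 to the remainder.
  leading term x_2^2: subtract (1)·f_1 from x_2^2 - 2x_2 + 1 → x_1 - x_2 + 1
  leading term x_1: no divisor's leading term divides it; move x_1 to the remainder.
  leading term x_2: no divisor's leading term divides it; move -x_2 to the remainder.
  leading term 1: no divisor's leading term divides it; move 1 to the remainder.
  remainder -x_1^3 + x_1^2 + x_1 - x_2 + 1 ≠ 0; add h_3 = -x_1^3 + x_1^2 + x_1 - x_2 + 1 to the basis.

The other S-polynomials (S(f_1,h_3), S(f_2,h_3)) all reduce to 0 modulo the current basis, so we have a Gröbner basis.
Inter-reduce: drop elements whose leading term is divisible by another's, tail-reduce, and make monic.
Reduced Gröbner basis: {x_1^3 - x_1^2 - x_1 + x_2 - 1, x_1^2x_2 - x_1x_2 - x_2 + 1, x_2^2 - x_1 - x_2}.
Label its elements g_1 = x_1^3 - x_1^2 - x_1 + x_2 - 1, g_2 = x_1^2x_2 - x_1x_2 - x_2 + 1, g_3 = x_2^2 - x_1 - x_2.

Reduce p = x_1^2x_2 - 2x_1x_2^2 + 2x_1x_2 - 2x_1 - x_2 modulo G:
  leading term x_1^2x_2: subtract (1)·g_2 from x_1^2x_2 - 2x_1x_2^2 + 2x_1x_2 - 2x_1 - x_2 → -2x_1x_2^2 - 2x_1x_2 - 2x_1 - 1
  leading term x_1x_2^2: subtract (-2x_1)·g_3 from -2x_1x_2^2 - 2x_1x_2 - 2x_1 - 1 → -2x_1^2 + x_1x_2 - 2x_1 - 1
  leading term x_1^2: no divisor's leading term divides it; move -2x_1^2 to the remainder.
  leading term x_1x_2: no divisor's leading term divides it; move x_1x_2 to the remainder.
  leading term x_1: no divisor's leading term divides it; move -2x_1 to the remainder.
  leading term 1: no divisor's leading term divides it; move -1 to the remainder.
  normal form = -2x_1^2 + x_1x_2 - 2x_1 - 1.
The normal form is nonzero, so p ∉ I. Since p minus its normal form lies in I, I + (p) = I + (r) where r = -2x_1^2 + x_1x_2 - 2x_1 - 1; decide whether this ideal is the whole ring.
Run Buchberger on G together with r (pairs among the g_i already reduce to 0 since G is a Gröbner basis):
g_1 = x_1^3 - x_1^2 - x_1 + x_2 - 1, LT = x_1^3.
g_2 = x_1^2x_2 - x_1x_2 - x_2 + 1, LT = x_1^2x_2.
g_3 = x_2^2 - x_1 - x_2, LT = x_2^2.
r = -2x_1^2 + x_1x_2 - 2x_1 - 1, LT = x_1^2.

S(g_1,r): lcm = x_1^3. S = -2x_1^2x_2 - 2x_1^2 + x_1 + x_2 - 1.
  leading term x_1^2x_2: subtract (-2)·g_2 from -2x_1^2x_2 - 2x_1^2 + x_1 + x_2 - 1 → -2x_1^2 - 2x_1x_2 + x_1 - x_2 + 1
  leading term x_1^2: subtract (1)·r from -2x_1^2 - 2x_1x_2 + x_1 - x_2 + 1 → 2x_1x_2 - 2x_1 - x_2 + 2
  leading term x_1x_2: no divisor's leading term divides it; move 2x_1x_2 to the remainder.
  leading term x_1: no divisor's leading term divides it; move -2x_1 to the remainder.
  leading term x_2: no divisor's leading term divides it; move -x_2 to the remainder.
  leading term 1: no divisor's leading term divides it; move 2 to the remainder.
  remainder 2x_1x_2 - 2x_1 - x_2 + 2 ≠ 0; add m_5 = 2x_1x_2 - 2x_1 - x_2 + 2 to the basis.

S(g_2,r): lcm = x_1^2x_2. S = -2x_1x_2^2 - 2x_1x_2 + x_2 + 1.
  leading term x_1x_2^2: subtract (-2x_1)·g_3 from -2x_1x_2^2 - 2x_1x_2 + x_2 + 1 → -2x_1^2 + x_1x_2 + x_2 + 1
  leading term x_1^2: subtract (1)·r from -2x_1^2 + x_1x_2 + x_2 + 1 → 2x_1 + x_2 + 2
  leading term x_1: no divisor's leading term divides it; move 2x_1 to the remainder.
  leading term x_2: no divisor's leading term divides it; move x_2 to the remainder.
  leading term 1: no divisor's leading term divides it; move 2 to the remainder.
  remainder 2x_1 + x_2 + 2 ≠ 0; add m_6 = 2x_1 + x_2 + 2 to the basis.

The other S-polynomials (S(g_1,g_2), S(g_1,g_3), S(g_2,g_3), S(g_3,r), S(g_1,m_5), S(g_2,m_5), S(g_3,m_5), S(r,m_5), S(g_1,m_6), S(g_2,m_6), S(g_3,m_6), S(r,m_6), S(m_5,m_6)) all reduce to 0 modulo the current basis, so we have a Gröbner basis.
Inter-reduce: drop elements whose leading term is divisible by another's, tail-reduce, and make monic.
Reduced Gröbner basis: {x_2^2 + 2x_2 + 1, x_1 - 2x_2 + 1}.
The reduced Gröbner basis of I + (p) is {x_2^2 + 2x_2 + 1, x_1 - 2x_2 + 1} ≠ {1}, a proper ideal, so the enlarged system stays consistent: p is independent of I, with normal form -2x_1^2 + x_1x_2 - 2x_1 - 1.

Ideal membership is decidable via reduction modulo a Gröbner basis.

x_1^2x_2 - 2x_1x_2^2 + 2x_1x_2 - 2x_1 - x_2 is independent of I; its normal form modulo I is -2x_1^2 + x_1x_2 - 2x_1 - 1.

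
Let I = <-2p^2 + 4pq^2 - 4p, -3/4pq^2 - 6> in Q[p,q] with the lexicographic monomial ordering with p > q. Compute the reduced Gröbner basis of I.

f_1 = -2p^2 + 4pq^2 - 4p, LT = p^2.
f_2 = -3/4pq^2 - 6, LT = pq^2.

S(f_1,f_2): lcm = p^2q^2. S = -2pq^4 + 2pq^2 - 8p.
  leading term pq^4: subtract (8/3q^2)·f_2 from -2pq^4 + 2pq^2 - 8p → 2pq^2 - 8p + 16q^2
  leading term pq^2: subtract (-8/3)·f_2 from 2pq^2 - 8p + 16q^2 → -8p + 16q^2 - 16
  leading term p: no divisor's leading term divides it; move -8p to the remainder.
  leading term q^2: no divisor's leading term divides it; move 16q^2 to the remainder.
  leading term 1: no divisor's leading term divides it; move -16 to the remainder.
  remainder -8p + 16q^2 - 16 ≠ 0; add g_3 = -8p + 16q^2 - 16 to the basis.

S(f_2,g_3): lcm = pq^2. S = 2q^4 - 2q^2 + 8.
  leading term q^4: no divisor's leading term divides it; move 2q^4 to the remainder.
  leading term q^2: no divisor's leading term divides it; move -2q^2 to the remainder.
  leading term 1: no divisor's leading term divides it; move 8 to the remainder.
  remainder 2q^4 - 2q^2 + 8 ≠ 0; add g_4 = 2q^4 - 2q^2 + 8 to the basis.

The other S-polynomials (S(f_1,g_3), S(f_1,g_4), S(f_2,g_4), S(g_3,g_4)) all reduce to 0 modulo the current basis, so we have a Gröbner basis.
Inter-reduce: drop elements whose leading term is divisible by another's, tail-reduce, and make monic.

G = {p - 2q^2 + 2, q^4 - q^2 + 4}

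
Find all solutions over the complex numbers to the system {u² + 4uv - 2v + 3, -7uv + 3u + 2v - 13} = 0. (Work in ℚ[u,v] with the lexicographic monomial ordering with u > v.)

{(1, -2), (-sqrt(849)/14 - 17/14, -23/28 + 5*sqrt(849)/84), (-17/14 + sqrt(849)/14, -5*sqrt(849)/84 - 23/28)}

Compute a lex Gröbner basis by Buchberger's algorithm.
f_1 = u² + 4uv - 2v + 3, LT = u².
f_2 = -7uv + 3u + 2v - 13, LT = uv.

S(f_1,f_2): lcm = u²v. S = 3/7u² + 4uv² + 2/7uv - 13/7u - 2v² + 3v.
  leading term u²: subtract (3/7)·f_1 from 3/7u² + 4uv² + 2/7uv - 13/7u - 2v² + 3v → 4uv² - 10/7uv - 13/7u - 2v² + 27/7v - 9/7
  leading term uv²: subtract (-4/7v)·f_2 from 4uv² - 10/7uv - 13/7u - 2v² + 27/7v - 9/7 → 2/7uv - 13/7u - 6/7v² - 25/7v - 9/7
  leading term uv: subtract (-2/49)·f_2 from 2/7uv - 13/7u - 6/7v² - 25/7v - 9/7 → -85/49u - 6/7v² - 171/49v - 89/49
  leading term u: no divisor's leading term divides it; move -85/49u to the remainder.
  leading term v²: no divisor's leading term divides it; move -6/7v² to the remainder.
  leading term v: no divisor's leading term divides it; move -171/49v to the remainder.
  leading term 1: no divisor's leading term divides it; move -89/49 to the remainder.
  remainder -85/49u - 6/7v² - 171/49v - 89/49 ≠ 0; add h_3 = -85/49u - 6/7v² - 171/49v - 89/49 to the basis.

S(f_2,h_3): lcm = uv. S = -3/7u - 42/85v³ - 171/85v² - 793/595v + 13/7.
  leading term u: subtract (21/85)·h_3 from -3/7u - 42/85v³ - 171/85v² - 793/595v + 13/7 → -42/85v³ - 9/5v² - 8/17v + 196/85
  leading term v³: no divisor's leading term divides it; move -42/85v³ to the remainder.
  leading term v²: no divisor's leading term divides it; move -9/5v² to the remainder.
  leading term v: no divisor's leading term divides it; move -8/17v to the remainder.
  leading term 1: no divisor's leading term divides it; move 196/85 to the remainder.
  remainder -42/85v³ - 9/5v² - 8/17v + 196/85 ≠ 0; add h_4 = -42/85v³ - 9/5v² - 8/17v + 196/85 to the basis.

The other S-polynomials (S(f_1,h_3), S(f_1,h_4), S(f_2,h_4), S(h_3,h_4)) all reduce to 0 modulo the current basis, so we have a Gröbner basis.
Inter-reduce: drop elements whose leading term is divisible by another's, tail-reduce, and make monic.
Reduced Gröbner basis: {u + 42/85v² + 171/85v + 89/85, v³ + 51/14v² + 20/21v - 14/3}.

From the last basis element, v³ + 51/14v² + 20/21v - 14/3 = 0, so v takes values in {-2, -23/28 + 5*sqrt(849)/84, -5*sqrt(849)/84 - 23/28}. Each choice, substituted upward through the basis, yields the corresponding point(s) of the solution set.
  v = -2: the earlier basis element becomes u - 1 = 0, giving u = 1 — point (1, -2).
  v = -23/28 + 5*sqrt(849)/84: the earlier basis element becomes u + 17/14 + sqrt(849)/14 = 0, giving u = -sqrt(849)/14 - 17/14 — point (-sqrt(849)/14 - 17/14, -23/28 + 5*sqrt(849)/84).
  v = -5*sqrt(849)/84 - 23/28: the earlier basis element becomes u - sqrt(849)/14 + 17/14 = 0, giving u = -17/14 + sqrt(849)/14 — point (-17/14 + sqrt(849)/14, -5*sqrt(849)/84 - 23/28).
Check: every point annihilates each of the original generators.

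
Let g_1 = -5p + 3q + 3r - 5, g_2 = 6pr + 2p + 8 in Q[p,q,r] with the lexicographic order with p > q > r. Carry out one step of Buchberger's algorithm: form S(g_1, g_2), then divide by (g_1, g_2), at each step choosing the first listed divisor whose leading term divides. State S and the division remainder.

S(g_1, g_2) = -1/3p - 3/5qr - 3/5r^2 + r - 4/3; remainder on division = -3/5qr - 1/5q - 3/5r^2 + 4/5r - 1.

lcm(LM(g_1), LM(g_2)) = pr.
S = (lcm/LT(g_1))·g_1 − (lcm/LT(g_2))·g_2 = -1/3p - 3/5qr - 3/5r^2 + r - 4/3.
Reduce S modulo (g_1, g_2) in that order:
  leading term p: subtract (1/15)·g_1 from -1/3p - 3/5qr - 3/5r^2 + r - 4/3 → -3/5qr - 1/5q - 3/5r^2 + 4/5r - 1
  leading term qr: no divisor's leading term divides it; move -3/5qr to the remainder.
  leading term q: no divisor's leading term divides it; move -1/5q to the remainder.
  leading term r^2: no divisor's leading term divides it; move -3/5r^2 to the remainder.
  leading term r: no divisor's leading term divides it; move 4/5r to the remainder.
  leading term 1: no divisor's leading term divides it; move -1 to the remainder.
The remainder -3/5qr - 1/5q - 3/5r^2 + 4/5r - 1 is nonzero, so it would be added as the next basis element.
An S-polynomial is built so that the two leading terms cancel; whether anything survives reduction is exactly the Gröbner-basis criterion.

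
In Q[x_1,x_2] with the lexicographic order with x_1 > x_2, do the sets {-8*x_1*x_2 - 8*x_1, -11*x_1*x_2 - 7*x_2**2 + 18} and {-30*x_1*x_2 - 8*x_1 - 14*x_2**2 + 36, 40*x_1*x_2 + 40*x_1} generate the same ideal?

Yes, the ideals are equal.

For a fixed monomial order, each ideal has a unique reduced Gröbner basis; comparing bases decides equality.
Buchberger on the first generating set:
f_1 = -8*x_1*x_2 - 8*x_1, LT = x_1*x_2.
f_2 = -11*x_1*x_2 - 7*x_2**2 + 18, LT = x_1*x_2.

S(f_1,f_2): lcm = x_1*x_2. S = x_1 - 7/11*x_2**2 + 18/11.
  leading term x_1: no divisor's leading term divides it; move x_1 to the remainder.
  leading term x_2**2: no divisor's leading term divides it; move -7/11*x_2**2 to the remainder.
  leading term 1: no divisor's leading term divides it; move 18/11 to the remainder.
  remainder x_1 - 7/11*x_2**2 + 18/11 ≠ 0; add g_3 = x_1 - 7/11*x_2**2 + 18/11 to the basis.

S(f_1,g_3): lcm = x_1*x_2. S = x_1 + 7/11*x_2**3 - 18/11*x_2.
  leading term x_1: subtract (1)·g_3 from x_1 + 7/11*x_2**3 - 18/11*x_2 → 7/11*x_2**3 + 7/11*x_2**2 - 18/11*x_2 - 18/11
  leading term x_2**3: no divisor's leading term divides it; move 7/11*x_2**3 to the remainder.
  leading term x_2**2: no divisor's leading term divides it; move 7/11*x_2**2 to the remainder.
  leading term x_2: no divisor's leading term divides it; move -18/11*x_2 to the remainder.
  leading term 1: no divisor's leading term divides it; move -18/11 to the remainder.
  remainder 7/11*x_2**3 + 7/11*x_2**2 - 18/11*x_2 - 18/11 ≠ 0; add g_4 = 7/11*x_2**3 + 7/11*x_2**2 - 18/11*x_2 - 18/11 to the basis.

The other S-polynomials (S(f_2,g_3), S(f_1,g_4), S(f_2,g_4), S(g_3,g_4)) all reduce to 0 modulo the current basis, so we have a Gröbner basis.
Inter-reduce: drop elements whose leading term is divisible by another's, tail-reduce, and make monic.
Reduced Gröbner basis: {x_1 - 7/11*x_2**2 + 18/11, x_2**3 + x_2**2 - 18/7*x_2 - 18/7}.

Buchberger on the second generating set:
h_1 = -30*x_1*x_2 - 8*x_1 - 14*x_2**2 + 36, LT = x_1*x_2.
h_2 = 40*x_1*x_2 + 40*x_1, LT = x_1*x_2.

S(h_1,h_2): lcm = x_1*x_2. S = -11/15*x_1 + 7/15*x_2**2 - 6/5.
  leading term x_1: no divisor's leading term divides it; move -11/15*x_1 to the remainder.
  leading term x_2**2: no divisor's leading term divides it; move 7/15*x_2**2 to the remainder.
  leading term 1: no divisor's leading term divides it; move -6/5 to the remainder.
  remainder -11/15*x_1 + 7/15*x_2**2 - 6/5 ≠ 0; add k_3 = -11/15*x_1 + 7/15*x_2**2 - 6/5 to the basis.

S(h_1,k_3): lcm = x_1*x_2. S = 4/15*x_1 + 7/11*x_2**3 + 7/15*x_2**2 - 18/11*x_2 - 6/5.
  leading term x_1: subtract (-4/11)·k_3 from 4/15*x_1 + 7/11*x_2**3 + 7/15*x_2**2 - 18/11*x_2 - 6/5 → 7/11*x_2**3 + 7/11*x_2**2 - 18/11*x_2 - 18/11
  leading term x_2**3: no divisor's leading term divides it; move 7/11*x_2**3 to the remainder.
  leading term x_2**2: no divisor's leading term divides it; move 7/11*x_2**2 to the remainder.
  leading term x_2: no divisor's leading term divides it; move -18/11*x_2 to the remainder.
  leading term 1: no divisor's leading term divides it; move -18/11 to the remainder.
  remainder 7/11*x_2**3 + 7/11*x_2**2 - 18/11*x_2 - 18/11 ≠ 0; add k_4 = 7/11*x_2**3 + 7/11*x_2**2 - 18/11*x_2 - 18/11 to the basis.

The other S-polynomials (S(h_2,k_3), S(h_1,k_4), S(h_2,k_4), S(k_3,k_4)) all reduce to 0 modulo the current basis, so we have a Gröbner basis.
Inter-reduce: drop elements whose leading term is divisible by another's, tail-reduce, and make monic.
Reduced Gröbner basis: {x_1 - 7/11*x_2**2 + 18/11, x_2**3 + x_2**2 - 18/7*x_2 - 18/7}.

Same reduced basis, so the two generating sets span the same ideal.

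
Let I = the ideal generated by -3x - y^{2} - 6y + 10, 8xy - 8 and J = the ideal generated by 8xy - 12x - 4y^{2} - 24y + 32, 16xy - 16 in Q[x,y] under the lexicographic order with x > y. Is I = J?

Two ideals are equal iff their reduced Gröbner bases coincide (the reduced basis is unique for a fixed ordering).
Buchberger on the first generating set:
f_1 = -3x - y^{2} - 6y + 10, LT = x.
f_2 = 8xy - 8, LT = xy.

S(f_1,f_2): lcm = xy. S = \tfrac{1}{3}y^{3} + 2y^{2} - \tfrac{10}{3}y + 1.
  leading term y^{3}: no divisor's leading term divides it; move \tfrac{1}{3}y^{3} to the remainder.
  leading term y^{2}: no divisor's leading term divides it; move 2y^{2} to the remainder.
  leading term y: no divisor's leading term divides it; move -\tfrac{10}{3}y to the remainder.
  leading term 1: no divisor's leading term divides it; move 1 to the remainder.
  remainder \tfrac{1}{3}y^{3} + 2y^{2} - \tfrac{10}{3}y + 1 ≠ 0; add g_3 = \tfrac{1}{3}y^{3} + 2y^{2} - \tfrac{10}{3}y + 1 to the basis.

The other S-polynomials (S(f_1,g_3), S(f_2,g_3)) all reduce to 0 modulo the current basis, so we have a Gröbner basis.
Inter-reduce: drop elements whose leading term is divisible by another's, tail-reduce, and make monic.
Reduced Gröbner basis: {x + \tfrac{1}{3}y^{2} + 2y - \tfrac{10}{3}, y^{3} + 6y^{2} - 10y + 3}.

Buchberger on the second generating set:
h_1 = 8xy - 12x - 4y^{2} - 24y + 32, LT = xy.
h_2 = 16xy - 16, LT = xy.

S(h_1,h_2): lcm = xy. S = -\tfrac{3}{2}x - \tfrac{1}{2}y^{2} - 3y + 5.
  leading term x: no divisor's leading term divides it; move -\tfrac{3}{2}x to the remainder.
  leading term y^{2}: no divisor's leading term divides it; move -\tfrac{1}{2}y^{2} to the remainder.
  leading term y: no divisor's leading term divides it; move -3y to the remainder.
  leading term 1: no divisor's leading term divides it; move 5 to the remainder.
  remainder -\tfrac{3}{2}x - \tfrac{1}{2}y^{2} - 3y + 5 ≠ 0; add k_3 = -\tfrac{3}{2}x - \tfrac{1}{2}y^{2} - 3y + 5 to the basis.

S(h_1,k_3): lcm = xy. S = -\tfrac{3}{2}x - \tfrac{1}{3}y^{3} - \tfrac{5}{2}y^{2} + \tfrac{1}{3}y + 4.
  leading term x: subtract (1)·k_3 from -\tfrac{3}{2}x - \tfrac{1}{3}y^{3} - \tfrac{5}{2}y^{2} + \tfrac{1}{3}y + 4 → -\tfrac{1}{3}y^{3} - 2y^{2} + \tfrac{10}{3}y - 1
  leading term y^{3}: no divisor's leading term divides it; move -\tfrac{1}{3}y^{3} to the remainder.
  leading term y^{2}: no divisor's leading term divides it; move -2y^{2} to the remainder.
  leading term y: no divisor's leading term divides it; move \tfrac{10}{3}y to the remainder.
  leading term 1: no divisor's leading term divides it; move -1 to the remainder.
  remainder -\tfrac{1}{3}y^{3} - 2y^{2} + \tfrac{10}{3}y - 1 ≠ 0; add k_4 = -\tfrac{1}{3}y^{3} - 2y^{2} + \tfrac{10}{3}y - 1 to the basis.

The other S-polynomials (S(h_2,k_3), S(h_1,k_4), S(h_2,k_4), S(k_3,k_4)) all reduce to 0 modulo the current basis, so we have a Gröbner basis.
Inter-reduce: drop elements whose leading term is divisible by another's, tail-reduce, and make monic.
Reduced Gröbner basis: {x + \tfrac{1}{3}y^{2} + 2y - \tfrac{10}{3}, y^{3} + 6y^{2} - 10y + 3}.

Same reduced basis, so the two generating sets span the same ideal.

Yes, the ideals are equal.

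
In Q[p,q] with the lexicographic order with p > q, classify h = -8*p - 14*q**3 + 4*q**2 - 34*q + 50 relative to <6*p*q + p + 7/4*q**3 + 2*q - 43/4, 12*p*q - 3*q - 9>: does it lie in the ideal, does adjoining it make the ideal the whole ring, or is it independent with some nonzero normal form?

Adjoining -8*p - 14*q**3 + 4*q**2 - 34*q + 50 makes the ideal the whole ring: the system is inconsistent.

First compute the reduced Gröbner basis of I by Buchberger's algorithm.
f_1 = 6*p*q + p + 7/4*q**3 + 2*q - 43/4, LT = p*q.
f_2 = 12*p*q - 3*q - 9, LT = p*q.

S(f_1,f_2): lcm = p*q. S = 1/6*p + 7/24*q**3 + 7/12*q - 25/24.
  leading term p: no divisor's leading term divides it; move 1/6*p to the remainder.
  leading term q**3: no divisor's leading term divides it; move 7/24*q**3 to the remainder.
  leading term q: no divisor's leading term divides it; move 7/12*q to the remainder.
  leading term 1: no divisor's leading term divides it; move -25/24 to the remainder.
  remainder 1/6*p + 7/24*q**3 + 7/12*q - 25/24 ≠ 0; add k_3 = 1/6*p + 7/24*q**3 + 7/12*q - 25/24 to the basis.

S(f_1,k_3): lcm = p*q. S = 1/6*p - 7/4*q**4 + 7/24*q**3 - 7/2*q**2 + 79/12*q - 43/24.
  leading term p: subtract (1)·k_3 from 1/6*p - 7/4*q**4 + 7/24*q**3 - 7/2*q**2 + 79/12*q - 43/24 → -7/4*q**4 - 7/2*q**2 + 6*q - 3/4
  leading term q**4: no divisor's leading term divides it; move -7/4*q**4 to the remainder.
  leading term q**2: no divisor's leading term divides it; move -7/2*q**2 to the remainder.
  leading term q: no divisor's leading term divides it; move 6*q to the remainder.
  leading term 1: no divisor's leading term divides it; move -3/4 to the remainder.
  remainder -7/4*q**4 - 7/2*q**2 + 6*q - 3/4 ≠ 0; add k_4 = -7/4*q**4 - 7/2*q**2 + 6*q - 3/4 to the basis.

The other S-polynomials (S(f_2,k_3), S(f_1,k_4), S(f_2,k_4), S(k_3,k_4)) all reduce to 0 modulo the current basis, so we have a Gröbner basis.
Inter-reduce: drop elements whose leading term is divisible by another's, tail-reduce, and make monic.
Reduced Gröbner basis: {p + 7/4*q**3 + 7/2*q - 25/4, q**4 + 2*q**2 - 24/7*q + 3/7}.
Label its elements g_1 = p + 7/4*q**3 + 7/2*q - 25/4, g_2 = q**4 + 2*q**2 - 24/7*q + 3/7.

Reduce h = -8*p - 14*q**3 + 4*q**2 - 34*q + 50 modulo G:
  leading term p: subtract (-8)·g_1 from -8*p - 14*q**3 + 4*q**2 - 34*q + 50 → 4*q**2 - 6*q
  leading term q**2: no divisor's leading term divides it; move 4*q**2 to the remainder.
  leading term q: no divisor's leading term divides it; move -6*q to the remainder.
  normal form = 4*q**2 - 6*q.
The normal form is nonzero, so h ∉ I. Since h minus its normal form lies in I, I + (h) = I + (r) where r = 4*q**2 - 6*q; decide whether this ideal is the whole ring.
Run Buchberger on G together with r (pairs among the g_i already reduce to 0 since G is a Gröbner basis):
g_1 = p + 7/4*q**3 + 7/2*q - 25/4, LT = p.
g_2 = q**4 + 2*q**2 - 24/7*q + 3/7, LT = q**4.
r = 4*q**2 - 6*q, LT = q**2.

S(g_2,r): lcm = q**4. S = 3/2*q**3 + 2*q**2 - 24/7*q + 3/7.
  leading term q**3: subtract (3/8*q)·r from 3/2*q**3 + 2*q**2 - 24/7*q + 3/7 → 17/4*q**2 - 24/7*q + 3/7
  leading term q**2: subtract (17/16)·r from 17/4*q**2 - 24/7*q + 3/7 → 165/56*q + 3/7
  leading term q: no divisor's leading term divides it; move 165/56*q to the remainder.
  leading term 1: no divisor's leading term divides it; move 3/7 to the remainder.
  remainder 165/56*q + 3/7 ≠ 0; add m_4 = 165/56*q + 3/7 to the basis.

S(g_2,m_4): lcm = q**4. S = -8/55*q**3 + 2*q**2 - 24/7*q + 3/7.
  leading term q**3: subtract (-2/55*q)·r from -8/55*q**3 + 2*q**2 - 24/7*q + 3/7 → 98/55*q**2 - 24/7*q + 3/7
  leading term q**2: subtract (49/110)·r from 98/55*q**2 - 24/7*q + 3/7 → -291/385*q + 3/7
  leading term q: subtract (-776/3025)·m_4 from -291/385*q + 3/7 → 1629/3025
  leading term 1: no divisor's leading term divides it; move 1629/3025 to the remainder.
  remainder 1629/3025 ≠ 0; add m_5 = 1629/3025 to the basis.

The other S-polynomials (S(g_1,g_2), S(g_1,r), S(g_1,m_4), S(r,m_4), S(g_1,m_5), S(g_2,m_5), S(r,m_5), S(m_4,m_5)) all reduce to 0 modulo the current basis, so we have a Gröbner basis.
Inter-reduce: drop elements whose leading term is divisible by another's, tail-reduce, and make monic.
Reduced Gröbner basis: {1}.
The reduced Gröbner basis of I + (h) is {1}: the ideal is the whole ring, so the enlarged system has no common solution — adjoining h is inconsistent.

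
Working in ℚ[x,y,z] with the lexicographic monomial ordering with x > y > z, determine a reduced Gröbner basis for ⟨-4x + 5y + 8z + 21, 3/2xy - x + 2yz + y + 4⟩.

The reduced Gröbner basis is the canonical form of the ideal for this ordering.

f_1 = -4x + 5y + 8z + 21, LT = x.
f_2 = 3/2xy - x + 2yz + y + 4, LT = xy.

S(f_1,f_2): lcm = xy. S = ⅔x - 5/4y² - 10/3yz - 71/12y - 8/3.
  reduce S modulo (f_1, f_2):
  remainder -5/4y² - 10/3yz - 61/12y + 4/3z + ⅚ ≠ 0; add g_3 = -5/4y² - 10/3yz - 61/12y + 4/3z + ⅚ to the basis.

The other S-polynomials (S(f_1,g_3), S(f_2,g_3)) all reduce to 0 modulo the current basis, so we have a Gröbner basis.
Inter-reduce: drop elements whose leading term is divisible by another's, tail-reduce, and make monic.

G = {x - 5/4y - 2z - 21/4, y² + 8/3yz + 61/15y - 16/15z - ⅔}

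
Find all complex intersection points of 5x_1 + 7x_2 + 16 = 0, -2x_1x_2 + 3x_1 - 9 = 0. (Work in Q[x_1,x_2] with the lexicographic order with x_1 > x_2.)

{(1, -3), (-63/10, 31/14)}

Compute a lex Gröbner basis by Buchberger's algorithm.
f_1 = 5x_1 + 7x_2 + 16, LT = x_1.
f_2 = -2x_1x_2 + 3x_1 - 9, LT = x_1x_2.

S(f_1,f_2): lcm = x_1x_2. S = \tfrac{3}{2}x_1 + \tfrac{7}{5}x_2^{2} + \tfrac{16}{5}x_2 - \tfrac{9}{2}.
  reduce S modulo (f_1, f_2):
  remainder \tfrac{7}{5}x_2^{2} + \tfrac{11}{10}x_2 - \tfrac{93}{10} ≠ 0; add h_3 = \tfrac{7}{5}x_2^{2} + \tfrac{11}{10}x_2 - \tfrac{93}{10} to the basis.

The other S-polynomials (S(f_1,h_3), S(f_2,h_3)) all reduce to 0 modulo the current basis, so we have a Gröbner basis.
Inter-reduce: drop elements whose leading term is divisible by another's, tail-reduce, and make monic.
Reduced Gröbner basis: {x_1 + \tfrac{7}{5}x_2 + \tfrac{16}{5}, x_2^{2} + \tfrac{11}{14}x_2 - \tfrac{93}{14}}.

From the last basis element, x_2^{2} + \tfrac{11}{14}x_2 - \tfrac{93}{14} = 0, so x_2 takes values in {-3, 31/14}. Each choice, substituted upward through the basis, yields the corresponding point(s) of the solution set.
  x_2 = -3: the earlier basis element becomes x_1 - 1 = 0, giving x_1 = 1 — point (1, -3).
  x_2 = 31/14: the earlier basis element becomes x_1 + \tfrac{63}{10} = 0, giving x_1 = -63/10 — point (-63/10, 31/14).
This is the nonlinear analogue of row-reducing a linear system.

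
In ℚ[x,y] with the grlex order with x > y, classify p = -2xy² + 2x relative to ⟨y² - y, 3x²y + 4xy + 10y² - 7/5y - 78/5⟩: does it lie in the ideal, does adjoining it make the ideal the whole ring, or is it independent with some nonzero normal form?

-2xy² + 2x lies in I (it reduces to 0).

First compute the reduced Gröbner basis of I by Buchberger's algorithm.
f_1 = y² - y, LT = y².
f_2 = 3x²y + 4xy + 10y² - 7/5y - 78/5, LT = x²y.

S(f_1,f_2): lcm = x²y². S = -x²y - 4/3xy² - 10/3y³ + 7/15y² + 26/5y.
  leading term x²y: subtract (-⅓)·f_2 from -x²y - 4/3xy² - 10/3y³ + 7/15y² + 26/5y → -4/3xy² - 10/3y³ + 4/3xy + 19/5y² + 71/15y - 26/5
  leading term xy²: subtract (-4/3x)·f_1 from -4/3xy² - 10/3y³ + 4/3xy + 19/5y² + 71/15y - 26/5 → -10/3y³ + 19/5y² + 71/15y - 26/5
  leading term y³: subtract (-10/3y)·f_1 from -10/3y³ + 19/5y² + 71/15y - 26/5 → 7/15y² + 71/15y - 26/5
  leading term y²: subtract (7/15)·f_1 from 7/15y² + 71/15y - 26/5 → 26/5y - 26/5
  leading term y: no divisor's leading term divides it; move 26/5y to the remainder.
  leading term 1: no divisor's leading term divides it; move -26/5 to the remainder.
  remainder 26/5y - 26/5 ≠ 0; add h_3 = 26/5y - 26/5 to the basis.

S(f_2,h_3): lcm = x²y. S = x² + 4/3xy + 10/3y² - 7/15y - 26/5.
  leading term x²: no divisor's leading term divides it; move x² to the remainder.
  leading term xy: subtract (10/39x)·h_3 from 4/3xy + 10/3y² - 7/15y - 26/5 → 10/3y² + 4/3x - 7/15y - 26/5
  leading term y²: subtract (10/3)·f_1 from 10/3y² + 4/3x - 7/15y - 26/5 → 4/3x + 43/15y - 26/5
  leading term x: no divisor's leading term divides it; move 4/3x to the remainder.
  leading term y: subtract (43/78)·h_3 from 43/15y - 26/5 → -7/3
  leading term 1: no divisor's leading term divides it; move -7/3 to the remainder.
  remainder x² + 4/3x - 7/3 ≠ 0; add h_4 = x² + 4/3x - 7/3 to the basis.

The other S-polynomials (S(f_1,h_3), S(f_1,h_4), S(f_2,h_4), S(h_3,h_4)) all reduce to 0 modulo the current basis, so we have a Gröbner basis.
Inter-reduce: drop elements whose leading term is divisible by another's, tail-reduce, and make monic.
Reduced Gröbner basis: {x² + 4/3x - 7/3, y - 1}.
Label its elements g_1 = x² + 4/3x - 7/3, g_2 = y - 1.

Reduce p = -2xy² + 2x modulo G:
  leading term xy²: subtract (-2xy)·g_2 from -2xy² + 2x → -2xy + 2x
  leading term xy: subtract (-2x)·g_2 from -2xy + 2x → 0
  normal form = 0.
Since the normal form is 0, p ∈ I.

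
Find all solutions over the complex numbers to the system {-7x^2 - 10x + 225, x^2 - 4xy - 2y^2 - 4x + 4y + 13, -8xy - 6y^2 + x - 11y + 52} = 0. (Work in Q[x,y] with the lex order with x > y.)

Compute a lex Gröbner basis by Buchberger's algorithm.
f_1 = -7x^2 - 10x + 225, LT = x^2.
f_2 = x^2 - 4xy - 4x - 2y^2 + 4y + 13, LT = x^2.
f_3 = -8xy + x - 6y^2 - 11y + 52, LT = xy.

S(f_1,f_2): lcm = x^2. S = 4xy + 38/7x + 2y^2 - 4y - 316/7.
  leading term xy: subtract (-1/2)·f_3 from 4xy + 38/7x + 2y^2 - 4y - 316/7 → 83/14x - y^2 - 19/2y - 134/7
  leading term x: no divisor's leading term divides it; move 83/14x to the remainder.
  leading term y^2: no divisor's leading term divides it; move -y^2 to the remainder.
  leading term y: no divisor's leading term divides it; move -19/2y to the remainder.
  leading term 1: no divisor's leading term divides it; move -134/7 to the remainder.
  remainder 83/14x - y^2 - 19/2y - 134/7 ≠ 0; add h_4 = 83/14x - y^2 - 19/2y - 134/7 to the basis.

S(f_1,f_3): lcm = x^2y. S = 1/8x^2 - 3/4xy^2 + 3/56xy + 13/2x - 225/7y.
  leading term x^2: subtract (-1/56)·f_1 from 1/8x^2 - 3/4xy^2 + 3/56xy + 13/2x - 225/7y → -3/4xy^2 + 3/56xy + 177/28x - 225/7y + 225/56
  leading term xy^2: subtract (3/32y)·f_3 from -3/4xy^2 + 3/56xy + 177/28x - 225/7y + 225/56 → -9/224xy + 177/28x + 9/16y^3 + 33/32y^2 - 2073/56y + 225/56
  leading term xy: subtract (9/1792)·f_3 from -9/224xy + 177/28x + 9/16y^3 + 33/32y^2 - 2073/56y + 225/56 → 1617/256x + 9/16y^3 + 951/896y^2 - 66237/1792y + 1683/448
  leading term x: subtract (11319/10624)·h_4 from 1617/256x + 9/16y^3 + 951/896y^2 - 66237/1792y + 1683/448 → 9/16y^3 + 79083/37184y^2 - 998061/37184y + 449031/18592
  leading term y^3: no divisor's leading term divides it; move 9/16y^3 to the remainder.
  leading term y^2: no divisor's leading term divides it; move 79083/37184y^2 to the remainder.
  leading term y: no divisor's leading term divides it; move -998061/37184y to the remainder.
  leading term 1: no divisor's leading term divides it; move 449031/18592 to the remainder.
  remainder 9/16y^3 + 79083/37184y^2 - 998061/37184y + 449031/18592 ≠ 0; add h_5 = 9/16y^3 + 79083/37184y^2 - 998061/37184y + 449031/18592 to the basis.

S(f_2,f_3): lcm = x^2y. S = 1/8x^2 - 19/4xy^2 - 43/8xy + 13/2x - 2y^3 + 4y^2 + 13y.
  leading term x^2: subtract (-1/56)·f_1 from 1/8x^2 - 19/4xy^2 - 43/8xy + 13/2x - 2y^3 + 4y^2 + 13y → -19/4xy^2 - 43/8xy + 177/28x - 2y^3 + 4y^2 + 13y + 225/56
  leading term xy^2: subtract (19/32y)·f_3 from -19/4xy^2 - 43/8xy + 177/28x - 2y^3 + 4y^2 + 13y + 225/56 → -191/32xy + 177/28x + 25/16y^3 + 337/32y^2 - 143/8y + 225/56
  leading term xy: subtract (191/256)·f_3 from -191/32xy + 177/28x + 25/16y^3 + 337/32y^2 - 143/8y + 225/56 → 9991/1792x + 25/16y^3 + 1921/128y^2 - 2475/256y - 15581/448
  leading term x: subtract (9991/10624)·h_4 from 9991/1792x + 25/16y^3 + 1921/128y^2 - 2475/256y - 15581/448 → 25/16y^3 + 84717/5312y^2 - 3899/5312y - 44559/2656
  leading term y^3: subtract (25/9)·h_5 from 25/16y^3 + 84717/5312y^2 - 3899/5312y - 44559/2656 → 11667/1162y^2 + 257353/3486y - 146177/1743
  leading term y^2: no divisor's leading term divides it; move 11667/1162y^2 to the remainder.
  leading term y: no divisor's leading term divides it; move 257353/3486y to the remainder.
  leading term 1: no divisor's leading term divides it; move -146177/1743 to the remainder.
  remainder 11667/1162y^2 + 257353/3486y - 146177/1743 ≠ 0; add h_6 = 11667/1162y^2 + 257353/3486y - 146177/1743 to the basis.

S(f_1,h_4): lcm = x^2. S = 14/83xy^2 + 133/83xy + 2706/581x - 225/7.
  leading term xy^2: subtract (-7/332y)·f_3 from 14/83xy^2 + 133/83xy + 2706/581x - 225/7 → 539/332xy + 2706/581x - 21/166y^3 - 77/332y^2 + 91/83y - 225/7
  leading term xy: subtract (-539/2656)·f_3 from 539/332xy + 2706/581x - 21/166y^3 - 77/332y^2 + 91/83y - 225/7 → 90365/18592x - 21/166y^3 - 1925/1328y^2 - 3017/2656y - 100351/4648
  leading term x: subtract (90365/110224)·h_4 from 90365/18592x - 21/166y^3 - 1925/1328y^2 - 3017/2656y - 100351/4648 → -21/166y^3 - 34705/55112y^2 + 366631/55112y - 162477/27556
  leading term y^3: subtract (-56/249)·h_5 from -21/166y^3 - 34705/55112y^2 + 366631/55112y - 162477/27556 → -1043/6889y^2 + 4243/6889y - 3200/6889
  leading term y^2: subtract (-14602/968361)·h_6 from -1043/6889y^2 + 4243/6889y - 3200/6889 → 5023234/2905083y - 5023234/2905083
  leading term y: no divisor's leading term divides it; move 5023234/2905083y to the remainder.
  leading term 1: no divisor's leading term divides it; move -5023234/2905083 to the remainder.
  remainder 5023234/2905083y - 5023234/2905083 ≠ 0; add h_7 = 5023234/2905083y - 5023234/2905083 to the basis.

The other S-polynomials (S(f_2,h_4), S(f_3,h_4), S(f_1,h_5), S(f_2,h_5), S(f_3,h_5), S(h_4,h_5), S(f_1,h_6), S(f_2,h_6), S(f_3,h_6), S(h_4,h_6), S(h_5,h_6), S(f_1,h_7), S(f_2,h_7), S(f_3,h_7), S(h_4,h_7), S(h_5,h_7), S(h_6,h_7)) all reduce to 0 modulo the current basis, so we have a Gröbner basis.
Inter-reduce: drop elements whose leading term is divisible by another's, tail-reduce, and make monic.
Reduced Gröbner basis: {x - 5, y - 1}.

The lex basis is triangular: the last element involves only y. Solving y - 1 = 0 gives y ∈ {1}; substituting each value into the earlier elements determines the remaining variables.
  y = 1: the earlier basis element becomes x - 5 = 0, giving x = 5 — point (5, 1).
Check: every point annihilates each of the original generators.

{(5, 1)}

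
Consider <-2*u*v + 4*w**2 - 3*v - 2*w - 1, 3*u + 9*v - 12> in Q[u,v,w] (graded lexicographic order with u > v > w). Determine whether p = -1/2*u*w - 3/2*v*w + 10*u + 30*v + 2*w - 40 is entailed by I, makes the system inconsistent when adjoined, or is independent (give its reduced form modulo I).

-1/2*u*w - 3/2*v*w + 10*u + 30*v + 2*w - 40 lies in I (it reduces to 0).

First compute the reduced Gröbner basis of I by Buchberger's algorithm.
f_1 = -2*u*v + 4*w**2 - 3*v - 2*w - 1, LT = u*v.
f_2 = 3*u + 9*v - 12, LT = u.

S(f_1,f_2): lcm = u*v. S = -3*v**2 - 2*w**2 + 11/2*v + w + 1/2.
  leading term v**2: no divisor's leading term divides it; move -3*v**2 to the remainder.
  leading term w**2: no divisor's leading term divides it; move -2*w**2 to the remainder.
  leading term v: no divisor's leading term divides it; move 11/2*v to the remainder.
  leading term w: no divisor's leading term divides it; move w to the remainder.
  leading term 1: no divisor's leading term divides it; move 1/2 to the remainder.
  remainder -3*v**2 - 2*w**2 + 11/2*v + w + 1/2 ≠ 0; add h_3 = -3*v**2 - 2*w**2 + 11/2*v + w + 1/2 to the basis.

S(f_1,h_3): lcm = u*v**2. S = -2/3*u*w**2 - 2*v*w**2 + 11/6*u*v + 1/3*u*w + 3/2*v**2 + v*w + 1/6*u + 1/2*v.
  leading term u*w**2: subtract (-2/9*w**2)·f_2 from -2/3*u*w**2 - 2*v*w**2 + 11/6*u*v + 1/3*u*w + 3/2*v**2 + v*w + 1/6*u + 1/2*v → 11/6*u*v + 1/3*u*w + 3/2*v**2 + v*w - 8/3*w**2 + 1/6*u + 1/2*v
  leading term u*v: subtract (-11/12)·f_1 from 11/6*u*v + 1/3*u*w + 3/2*v**2 + v*w - 8/3*w**2 + 1/6*u + 1/2*v → 1/3*u*w + 3/2*v**2 + v*w + w**2 + 1/6*u - 9/4*v - 11/6*w - 11/12
  leading term u*w: subtract (1/9*w)·f_2 from 1/3*u*w + 3/2*v**2 + v*w + w**2 + 1/6*u - 9/4*v - 11/6*w - 11/12 → 3/2*v**2 + w**2 + 1/6*u - 9/4*v - 1/2*w - 11/12
  leading term v**2: subtract (-1/2)·h_3 from 3/2*v**2 + w**2 + 1/6*u - 9/4*v - 1/2*w - 11/12 → 1/6*u + 1/2*v - 2/3
  leading term u: subtract (1/18)·f_2 from 1/6*u + 1/2*v - 2/3 → 0
  remainder 0.

S(f_2,h_3): leading monomials are coprime, so the S-polynomial reduces to 0 (Buchberger's first criterion).
Every S-polynomial of the final basis reduces to 0, so we have a Gröbner basis.
Inter-reduce: drop elements whose leading term is divisible by another's, tail-reduce, and make monic.
Reduced Gröbner basis: {v**2 + 2/3*w**2 - 11/6*v - 1/3*w - 1/6, u + 3*v - 4}.
Label its elements g_1 = v**2 + 2/3*w**2 - 11/6*v - 1/3*w - 1/6, g_2 = u + 3*v - 4.

Reduce p = -1/2*u*w - 3/2*v*w + 10*u + 30*v + 2*w - 40 modulo G:
  leading term u*w: subtract (-1/2*w)·g_2 from -1/2*u*w - 3/2*v*w + 10*u + 30*v + 2*w - 40 → 10*u + 30*v - 40
  leading term u: subtract (10)·g_2 from 10*u + 30*v - 40 → 0
  normal form = 0.
Since the normal form is 0, p ∈ I.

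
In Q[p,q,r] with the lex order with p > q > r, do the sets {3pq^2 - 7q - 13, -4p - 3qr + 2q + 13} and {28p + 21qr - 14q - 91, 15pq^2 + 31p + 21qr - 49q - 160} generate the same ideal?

Two ideals are equal iff their reduced Gröbner bases coincide (the reduced basis is unique for a fixed ordering).
Buchberger on the first generating set:
f_1 = 3pq^2 - 7q - 13, LT = pq^2.
f_2 = -4p - 3qr + 2q + 13, LT = p.

S(f_1,f_2): lcm = pq^2. S = -3/4q^3r + 1/2q^3 + 13/4q^2 - 7/3q - 13/3.
  leading term q^3r: no divisor's leading term divides it; move -3/4q^3r to the remainder.
  leading term q^3: no divisor's leading term divides it; move 1/2q^3 to the remainder.
  leading term q^2: no divisor's leading term divides it; move 13/4q^2 to the remainder.
  leading term q: no divisor's leading term divides it; move -7/3q to the remainder.
  leading term 1: no divisor's leading term divides it; move -13/3 to the remainder.
  remainder -3/4q^3r + 1/2q^3 + 13/4q^2 - 7/3q - 13/3 ≠ 0; add g_3 = -3/4q^3r + 1/2q^3 + 13/4q^2 - 7/3q - 13/3 to the basis.

The other S-polynomials (S(f_1,g_3), S(f_2,g_3)) all reduce to 0 modulo the current basis, so we have a Gröbner basis.
Inter-reduce: drop elements whose leading term is divisible by another's, tail-reduce, and make monic.
Reduced Gröbner basis: {p + 3/4qr - 1/2q - 13/4, q^3r - 2/3q^3 - 13/3q^2 + 28/9q + 52/9}.

Buchberger on the second generating set:
h_1 = 28p + 21qr - 14q - 91, LT = p.
h_2 = 15pq^2 + 31p + 21qr - 49q - 160, LT = pq^2.

S(h_1,h_2): lcm = pq^2. S = -31/15p + 3/4q^3r - 1/2q^3 - 13/4q^2 - 7/5qr + 49/15q + 32/3.
  leading term p: subtract (-31/420)·h_1 from -31/15p + 3/4q^3r - 1/2q^3 - 13/4q^2 - 7/5qr + 49/15q + 32/3 → 3/4q^3r - 1/2q^3 - 13/4q^2 + 3/20qr + 67/30q + 79/20
  leading term q^3r: no divisor's leading term divides it; move 3/4q^3r to the remainder.
  leading term q^3: no divisor's leading term divides it; move -1/2q^3 to the remainder.
  leading term q^2: no divisor's leading term divides it; move -13/4q^2 to the remainder.
  leading term qr: no divisor's leading term divides it; move 3/20qr to the remainder.
  leading term q: no divisor's leading term divides it; move 67/30q to the remainder.
  leading term 1: no divisor's leading term divides it; move 79/20 to the remainder.
  remainder 3/4q^3r - 1/2q^3 - 13/4q^2 + 3/20qr + 67/30q + 79/20 ≠ 0; add k_3 = 3/4q^3r - 1/2q^3 - 13/4q^2 + 3/20qr + 67/30q + 79/20 to the basis.

The other S-polynomials (S(h_1,k_3), S(h_2,k_3)) all reduce to 0 modulo the current basis, so we have a Gröbner basis.
Inter-reduce: drop elements whose leading term is divisible by another's, tail-reduce, and make monic.
Reduced Gröbner basis: {p + 3/4qr - 1/2q - 13/4, q^3r - 2/3q^3 - 13/3q^2 + 1/5qr + 134/45q + 79/15}.

The bases are distinct; the ideals are different.

No, the ideals differ.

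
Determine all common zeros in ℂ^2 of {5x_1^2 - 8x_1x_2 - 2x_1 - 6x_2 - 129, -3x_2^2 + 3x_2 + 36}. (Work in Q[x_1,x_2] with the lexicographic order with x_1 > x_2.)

Compute a lex Gröbner basis by Buchberger's algorithm.
f_1 = 5x_1^2 - 8x_1x_2 - 2x_1 - 6x_2 - 129, LT = x_1^2.
f_2 = -3x_2^2 + 3x_2 + 36, LT = x_2^2.

The S-polynomials (S(f_1,f_2)) all reduce to 0 modulo the current basis, so we have a Gröbner basis.
Inter-reduce: drop elements whose leading term is divisible by another's, tail-reduce, and make monic.
Reduced Gröbner basis: {x_1^2 - 8/5x_1x_2 - 2/5x_1 - 6/5x_2 - 129/5, x_2^2 - x_2 - 12}.

From the last basis element, x_2^2 - x_2 - 12 = 0, so x_2 takes values in {-3, 4}. Each choice, substituted upward through the basis, yields the corresponding point(s) of the solution set.
  x_2 = -3: the earlier basis element becomes x_1^2 + 22/5x_1 - 111/5 = 0, giving x_1 = -37/5, 3 — points (-37/5, -3), (3, -3).
  x_2 = 4: the earlier basis element becomes x_1^2 - 34/5x_1 - 153/5 = 0, giving x_1 = 17/5 - sqrt(1054)/5, 17/5 + sqrt(1054)/5 — points (17/5 - sqrt(1054)/5, 4), (17/5 + sqrt(1054)/5, 4).

{(-37/5, -3), (3, -3), (17/5 - sqrt(1054)/5, 4), (17/5 + sqrt(1054)/5, 4)}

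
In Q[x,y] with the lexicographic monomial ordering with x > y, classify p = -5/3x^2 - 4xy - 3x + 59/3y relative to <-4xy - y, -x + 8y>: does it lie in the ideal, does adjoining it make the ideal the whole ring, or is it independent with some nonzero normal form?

-5/3x^2 - 4xy - 3x + 59/3y lies in I (it reduces to 0).

First compute the reduced Gröbner basis of I by Buchberger's algorithm.
f_1 = -4xy - y, LT = xy.
f_2 = -x + 8y, LT = x.

S(f_1,f_2): lcm = xy. S = 8y^2 + 1/4y.
  leading term y^2: no divisor's leading term divides it; move 8y^2 to the remainder.
  leading term y: no divisor's leading term divides it; move 1/4y to the remainder.
  remainder 8y^2 + 1/4y ≠ 0; add h_3 = 8y^2 + 1/4y to the basis.

The other S-polynomials (S(f_1,h_3), S(f_2,h_3)) all reduce to 0 modulo the current basis, so we have a Gröbner basis.
Inter-reduce: drop elements whose leading term is divisible by another's, tail-reduce, and make monic.
Reduced Gröbner basis: {x - 8y, y^2 + 1/32y}.
Label its elements g_1 = x - 8y, g_2 = y^2 + 1/32y.

Reduce p = -5/3x^2 - 4xy - 3x + 59/3y modulo G:
  leading term x^2: subtract (-5/3x)·g_1 from -5/3x^2 - 4xy - 3x + 59/3y → -52/3xy - 3x + 59/3y
  leading term xy: subtract (-52/3y)·g_1 from -52/3xy - 3x + 59/3y → -3x - 416/3y^2 + 59/3y
  leading term x: subtract (-3)·g_1 from -3x - 416/3y^2 + 59/3y → -416/3y^2 - 13/3y
  leading term y^2: subtract (-416/3)·g_2 from -416/3y^2 - 13/3y → 0
  normal form = 0.
Since the normal form is 0, p ∈ I.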